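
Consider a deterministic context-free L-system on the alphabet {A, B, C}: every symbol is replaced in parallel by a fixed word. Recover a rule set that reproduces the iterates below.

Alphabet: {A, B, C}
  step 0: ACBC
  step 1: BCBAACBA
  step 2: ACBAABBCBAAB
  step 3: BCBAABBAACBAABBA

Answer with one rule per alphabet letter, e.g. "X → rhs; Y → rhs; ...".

  step 2 ⇒ step 3: ACBAABBCBAAB ⇒ B·CBA·A·B·B·A·A·CBA·A·B·B·A
    A ↦ B
    B ↦ A
    C ↦ CBA

A->B, B->A, C->CBA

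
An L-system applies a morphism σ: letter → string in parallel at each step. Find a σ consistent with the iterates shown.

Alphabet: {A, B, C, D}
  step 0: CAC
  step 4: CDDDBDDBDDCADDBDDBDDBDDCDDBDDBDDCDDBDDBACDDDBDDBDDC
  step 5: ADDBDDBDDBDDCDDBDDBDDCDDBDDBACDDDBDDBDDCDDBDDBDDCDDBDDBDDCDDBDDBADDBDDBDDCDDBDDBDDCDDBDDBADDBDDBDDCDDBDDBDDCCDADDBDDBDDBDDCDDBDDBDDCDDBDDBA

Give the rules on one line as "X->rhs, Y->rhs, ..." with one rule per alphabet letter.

  step 4 ⇒ step 5: CDDDBDDBDDCADDBDDBDDBDDCDDBDDBDDCDDBDDBACDDDBDDBDDC ⇒ A·DDB·DDB·DDB·DDC·DDB·DDB·DDC·DDB·DDB·A·CD·DDB·DDB·DDC·DDB·DDB·DDC·DDB·DDB·DDC·DDB·DDB·A·DDB·DDB·DDC·DDB·DDB·DDC·DDB·DDB·A·DDB·DDB·DDC·DDB·DDB·DDC·CD·A·DDB·DDB·DDB·DDC·DDB·DDB·DDC·DDB·DDB·A
    A ↦ CD
    B ↦ DDC
    C ↦ A
    D ↦ DDB

A->CD, B->DDC, C->A, D->DDB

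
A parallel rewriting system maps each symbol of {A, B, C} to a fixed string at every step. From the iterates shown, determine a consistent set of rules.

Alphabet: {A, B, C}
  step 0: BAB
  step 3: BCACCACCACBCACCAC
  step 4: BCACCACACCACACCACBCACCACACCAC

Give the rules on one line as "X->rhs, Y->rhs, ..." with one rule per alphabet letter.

A->C, B->BC, C->AC

  step 3 ⇒ step 4: BCACCACCACBCACCAC ⇒ BC·AC·C·AC·AC·C·AC·AC·C·AC·BC·AC·C·AC·AC·C·AC
    A ↦ C
    B ↦ BC
    C ↦ AC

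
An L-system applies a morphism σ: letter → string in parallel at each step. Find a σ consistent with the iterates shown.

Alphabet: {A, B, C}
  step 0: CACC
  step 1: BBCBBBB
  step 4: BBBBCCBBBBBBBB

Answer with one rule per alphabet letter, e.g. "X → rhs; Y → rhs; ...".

  step 0 ⇒ step 1: CACC ⇒ BB·C·BB·BB
    A ↦ C
    C ↦ BB
    B ↦ A  (constrained at step 1)

A->C, B->A, C->BB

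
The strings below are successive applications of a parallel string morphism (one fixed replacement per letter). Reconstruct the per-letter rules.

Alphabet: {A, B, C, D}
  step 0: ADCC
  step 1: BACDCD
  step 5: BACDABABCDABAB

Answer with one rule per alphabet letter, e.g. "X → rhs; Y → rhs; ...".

  step 0 ⇒ step 1: ADCC ⇒ B·A·CD·CD
    A ↦ B
    C ↦ CD
    D ↦ A
    B ↦ A  (constrained at step 1)

A->B, B->A, C->CD, D->A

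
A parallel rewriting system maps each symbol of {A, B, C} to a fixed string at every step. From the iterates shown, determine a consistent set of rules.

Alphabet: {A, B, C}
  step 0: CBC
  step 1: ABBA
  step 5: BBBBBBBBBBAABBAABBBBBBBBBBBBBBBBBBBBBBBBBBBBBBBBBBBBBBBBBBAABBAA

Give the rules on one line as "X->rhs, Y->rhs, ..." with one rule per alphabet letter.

  step 0 ⇒ step 1: CBC ⇒ A·BB·A
    B ↦ BB
    C ↦ A
    A ↦ BCC  (constrained at step 1)

A->BCC, B->BB, C->A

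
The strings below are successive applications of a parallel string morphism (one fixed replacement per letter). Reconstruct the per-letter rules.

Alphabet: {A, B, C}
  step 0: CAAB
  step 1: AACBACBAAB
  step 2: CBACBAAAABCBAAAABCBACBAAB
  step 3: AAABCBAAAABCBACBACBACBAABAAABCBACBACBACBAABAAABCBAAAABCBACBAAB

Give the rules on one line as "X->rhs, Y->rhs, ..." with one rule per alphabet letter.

A->CBA, B->AB, C->AA

  step 2 ⇒ step 3: CBACBAAAABCBAAAABCBACBAAB ⇒ AA·AB·CBA·AA·AB·CBA·CBA·CBA·CBA·AB·AA·AB·CBA·CBA·CBA·CBA·AB·AA·AB·CBA·AA·AB·CBA·CBA·AB
    A ↦ CBA
    B ↦ AB
    C ↦ AA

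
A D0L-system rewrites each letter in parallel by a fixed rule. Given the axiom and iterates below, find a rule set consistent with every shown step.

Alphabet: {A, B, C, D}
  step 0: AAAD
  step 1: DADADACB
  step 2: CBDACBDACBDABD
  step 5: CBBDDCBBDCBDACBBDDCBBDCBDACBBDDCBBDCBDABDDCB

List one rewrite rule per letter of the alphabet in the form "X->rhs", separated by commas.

A->DA, B->D, C->B, D->CB

  step 1 ⇒ step 2: DADADACB ⇒ CB·DA·CB·DA·CB·DA·B·D
    A ↦ DA
    B ↦ D
    C ↦ B
    D ↦ CB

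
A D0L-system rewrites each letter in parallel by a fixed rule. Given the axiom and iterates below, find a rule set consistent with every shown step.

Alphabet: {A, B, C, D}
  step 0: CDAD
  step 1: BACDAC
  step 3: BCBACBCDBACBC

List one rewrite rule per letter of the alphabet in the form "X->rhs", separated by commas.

A->D, B->BC, C->B, D->AC

  step 0 ⇒ step 1: CDAD ⇒ B·AC·D·AC
    A ↦ D
    C ↦ B
    D ↦ AC
    B ↦ BC  (constrained at step 1)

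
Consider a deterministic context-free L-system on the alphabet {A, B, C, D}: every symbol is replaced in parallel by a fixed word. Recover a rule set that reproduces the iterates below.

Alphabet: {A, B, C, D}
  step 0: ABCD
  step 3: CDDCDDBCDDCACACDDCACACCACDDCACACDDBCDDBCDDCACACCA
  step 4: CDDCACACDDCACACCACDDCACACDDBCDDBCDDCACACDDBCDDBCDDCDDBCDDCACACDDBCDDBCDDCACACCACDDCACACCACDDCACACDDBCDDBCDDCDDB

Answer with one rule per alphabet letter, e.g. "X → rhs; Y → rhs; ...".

  step 3 ⇒ step 4: CDDCDDBCDDCACACDDCACACCACDDCACACDDBCDDBCDDCACACCA ⇒ CDD·CA·CA·CDD·CA·CA·CCA·CDD·CA·CA·CDD·B·CDD·B·CDD·CA·CA·CDD·B·CDD·B·CDD·CDD·B·CDD·CA·CA·CDD·B·CDD·B·CDD·CA·CA·CCA·CDD·CA·CA·CCA·CDD·CA·CA·CDD·B·CDD·B·CDD·CDD·B
    A ↦ B
    B ↦ CCA
    C ↦ CDD
    D ↦ CA

A->B, B->CCA, C->CDD, D->CA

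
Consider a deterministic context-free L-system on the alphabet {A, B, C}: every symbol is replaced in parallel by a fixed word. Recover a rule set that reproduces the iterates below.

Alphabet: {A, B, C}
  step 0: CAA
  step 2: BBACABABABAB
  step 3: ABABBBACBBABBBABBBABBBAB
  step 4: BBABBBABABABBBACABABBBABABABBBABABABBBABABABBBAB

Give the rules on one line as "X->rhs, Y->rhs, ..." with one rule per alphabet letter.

A->BB, B->AB, C->AC

  step 3 ⇒ step 4: ABABBBACBBABBBABBBABBBAB ⇒ BB·AB·BB·AB·AB·AB·BB·AC·AB·AB·BB·AB·AB·AB·BB·AB·AB·AB·BB·AB·AB·AB·BB·AB
    A ↦ BB
    B ↦ AB
    C ↦ AC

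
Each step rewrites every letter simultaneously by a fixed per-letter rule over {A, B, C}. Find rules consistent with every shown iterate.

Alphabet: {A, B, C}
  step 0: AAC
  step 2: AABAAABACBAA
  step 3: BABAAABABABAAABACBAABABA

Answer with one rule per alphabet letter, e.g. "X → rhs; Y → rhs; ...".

  step 2 ⇒ step 3: AABAAABACBAA ⇒ BA·BA·AA·BA·BA·BA·AA·BA·CB·AA·BA·BA
    A ↦ BA
    B ↦ AA
    C ↦ CB

A->BA, B->AA, C->CB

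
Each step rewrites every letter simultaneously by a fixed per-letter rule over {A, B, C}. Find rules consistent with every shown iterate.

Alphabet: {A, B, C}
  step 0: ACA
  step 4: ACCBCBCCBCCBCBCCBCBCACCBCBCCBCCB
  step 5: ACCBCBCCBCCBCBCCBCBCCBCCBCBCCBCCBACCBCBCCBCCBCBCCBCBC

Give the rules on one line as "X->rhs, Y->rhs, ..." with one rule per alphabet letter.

  step 4 ⇒ step 5: ACCBCBCCBCCBCBCCBCBCACCBCBCCBCCB ⇒ AC·CB·CB·C·CB·C·CB·CB·C·CB·CB·C·CB·C·CB·CB·C·CB·C·CB·AC·CB·CB·C·CB·C·CB·CB·C·CB·CB·C
    A ↦ AC
    B ↦ C
    C ↦ CB

A->AC, B->C, C->CB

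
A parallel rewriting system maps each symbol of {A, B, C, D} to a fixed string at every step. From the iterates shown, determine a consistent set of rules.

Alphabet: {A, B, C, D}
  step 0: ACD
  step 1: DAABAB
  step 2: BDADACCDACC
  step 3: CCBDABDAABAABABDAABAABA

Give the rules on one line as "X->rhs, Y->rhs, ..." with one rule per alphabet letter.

A->DA, B->CC, C->ABA, D->B

  step 2 ⇒ step 3: BDADACCDACC ⇒ CC·B·DA·B·DA·ABA·ABA·B·DA·ABA·ABA
    A ↦ DA
    B ↦ CC
    C ↦ ABA
    D ↦ B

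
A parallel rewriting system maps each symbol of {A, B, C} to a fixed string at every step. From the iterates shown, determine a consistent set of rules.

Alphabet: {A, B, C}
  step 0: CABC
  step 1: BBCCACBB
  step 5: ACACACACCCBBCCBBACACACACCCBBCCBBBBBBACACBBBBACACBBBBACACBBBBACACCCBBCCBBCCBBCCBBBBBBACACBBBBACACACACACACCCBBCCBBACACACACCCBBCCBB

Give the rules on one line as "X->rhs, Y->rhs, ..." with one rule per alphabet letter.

A->CC, B->AC, C->BB

  step 0 ⇒ step 1: CABC ⇒ BB·CC·AC·BB
    A ↦ CC
    B ↦ AC
    C ↦ BB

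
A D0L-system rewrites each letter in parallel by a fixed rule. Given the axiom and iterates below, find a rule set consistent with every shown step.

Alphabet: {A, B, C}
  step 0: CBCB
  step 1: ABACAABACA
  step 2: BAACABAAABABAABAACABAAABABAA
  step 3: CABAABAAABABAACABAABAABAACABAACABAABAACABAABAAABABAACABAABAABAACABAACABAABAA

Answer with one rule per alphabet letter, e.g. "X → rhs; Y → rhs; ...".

  step 2 ⇒ step 3: BAACABAAABABAABAACABAAABABAA ⇒ CA·BAA·BAA·ABA·BAA·CA·BAA·BAA·BAA·CA·BAA·CA·BAA·BAA·CA·BAA·BAA·ABA·BAA·CA·BAA·BAA·BAA·CA·BAA·CA·BAA·BAA
    A ↦ BAA
    B ↦ CA
    C ↦ ABA

A->BAA, B->CA, C->ABA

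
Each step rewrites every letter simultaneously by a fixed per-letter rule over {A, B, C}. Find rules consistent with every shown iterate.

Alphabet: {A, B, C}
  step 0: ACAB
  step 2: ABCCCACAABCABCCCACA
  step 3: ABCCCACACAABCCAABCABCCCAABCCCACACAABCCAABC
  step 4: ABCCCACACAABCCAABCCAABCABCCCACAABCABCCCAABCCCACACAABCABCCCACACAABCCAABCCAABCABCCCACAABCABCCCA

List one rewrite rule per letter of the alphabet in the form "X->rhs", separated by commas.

  step 3 ⇒ step 4: ABCCCACACAABCCAABCABCCCAABCCCACACAABCCAABC ⇒ ABC·C·CA·CA·CA·ABC·CA·ABC·CA·ABC·ABC·C·CA·CA·ABC·ABC·C·CA·ABC·C·CA·CA·CA·ABC·ABC·C·CA·CA·CA·ABC·CA·ABC·CA·ABC·ABC·C·CA·CA·ABC·ABC·C·CA
    A ↦ ABC
    B ↦ C
    C ↦ CA

A->ABC, B->C, C->CA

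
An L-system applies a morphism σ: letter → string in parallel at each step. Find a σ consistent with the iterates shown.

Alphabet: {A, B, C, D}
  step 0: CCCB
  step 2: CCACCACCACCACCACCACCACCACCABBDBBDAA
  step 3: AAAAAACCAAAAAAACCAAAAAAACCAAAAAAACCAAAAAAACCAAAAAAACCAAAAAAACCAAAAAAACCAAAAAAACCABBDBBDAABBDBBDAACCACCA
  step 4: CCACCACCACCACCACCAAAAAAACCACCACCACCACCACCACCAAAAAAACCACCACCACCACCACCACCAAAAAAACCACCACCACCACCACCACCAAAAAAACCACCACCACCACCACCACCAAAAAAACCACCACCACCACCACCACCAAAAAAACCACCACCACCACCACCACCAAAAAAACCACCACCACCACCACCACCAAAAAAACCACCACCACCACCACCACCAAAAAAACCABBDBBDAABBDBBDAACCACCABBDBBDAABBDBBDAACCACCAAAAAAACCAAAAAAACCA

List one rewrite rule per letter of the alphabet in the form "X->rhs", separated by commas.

  step 3 ⇒ step 4: AAAAAACCAAAAAAACCAAAAAAACCAAAAAAACCAAAAAAACCAAAAAAACCAAAAAAACCAAAAAAACCAAAAAAACCABBDBBDAABBDBBDAACCACCA ⇒ CCA·CCA·CCA·CCA·CCA·CCA·AAA·AAA·CCA·CCA·CCA·CCA·CCA·CCA·CCA·AAA·AAA·CCA·CCA·CCA·CCA·CCA·CCA·CCA·AAA·AAA·CCA·CCA·CCA·CCA·CCA·CCA·CCA·AAA·AAA·CCA·CCA·CCA·CCA·CCA·CCA·CCA·AAA·AAA·CCA·CCA·CCA·CCA·CCA·CCA·CCA·AAA·AAA·CCA·CCA·CCA·CCA·CCA·CCA·CCA·AAA·AAA·CCA·CCA·CCA·CCA·CCA·CCA·CCA·AAA·AAA·CCA·CCA·CCA·CCA·CCA·CCA·CCA·AAA·AAA·CCA·BBD·BBD·AA·BBD·BBD·AA·CCA·CCA·BBD·BBD·AA·BBD·BBD·AA·CCA·CCA·AAA·AAA·CCA·AAA·AAA·CCA
    A ↦ CCA
    B ↦ BBD
    C ↦ AAA
    D ↦ AA

A->CCA, B->BBD, C->AAA, D->AA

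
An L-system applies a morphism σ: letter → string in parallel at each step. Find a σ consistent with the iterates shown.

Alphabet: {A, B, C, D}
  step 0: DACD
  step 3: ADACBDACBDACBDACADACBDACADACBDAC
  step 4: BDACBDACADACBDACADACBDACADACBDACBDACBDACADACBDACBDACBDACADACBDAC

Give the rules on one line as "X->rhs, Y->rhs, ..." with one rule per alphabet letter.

  step 3 ⇒ step 4: ADACBDACBDACBDACADACBDACADACBDAC ⇒ BD·AC·BD·AC·AD·AC·BD·AC·AD·AC·BD·AC·AD·AC·BD·AC·BD·AC·BD·AC·AD·AC·BD·AC·BD·AC·BD·AC·AD·AC·BD·AC
    A ↦ BD
    B ↦ AD
    C ↦ AC
    D ↦ AC

A->BD, B->AD, C->AC, D->AC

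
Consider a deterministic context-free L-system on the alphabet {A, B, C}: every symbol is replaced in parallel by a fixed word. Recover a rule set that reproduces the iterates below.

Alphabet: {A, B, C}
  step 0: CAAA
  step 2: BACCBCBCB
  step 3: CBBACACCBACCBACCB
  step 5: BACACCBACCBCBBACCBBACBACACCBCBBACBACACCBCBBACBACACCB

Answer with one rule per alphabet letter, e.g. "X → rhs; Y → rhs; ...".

  step 2 ⇒ step 3: BACCBCBCB ⇒ CB·B·AC·AC·CB·AC·CB·AC·CB
    A ↦ B
    B ↦ CB
    C ↦ AC

A->B, B->CB, C->AC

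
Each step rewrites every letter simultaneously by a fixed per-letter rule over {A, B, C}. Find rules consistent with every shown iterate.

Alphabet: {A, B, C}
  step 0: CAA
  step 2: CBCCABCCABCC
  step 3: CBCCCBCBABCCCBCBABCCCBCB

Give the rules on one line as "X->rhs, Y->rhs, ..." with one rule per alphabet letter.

A->AB, B->CC, C->CB

  step 2 ⇒ step 3: CBCCABCCABCC ⇒ CB·CC·CB·CB·AB·CC·CB·CB·AB·CC·CB·CB
    A ↦ AB
    B ↦ CC
    C ↦ CB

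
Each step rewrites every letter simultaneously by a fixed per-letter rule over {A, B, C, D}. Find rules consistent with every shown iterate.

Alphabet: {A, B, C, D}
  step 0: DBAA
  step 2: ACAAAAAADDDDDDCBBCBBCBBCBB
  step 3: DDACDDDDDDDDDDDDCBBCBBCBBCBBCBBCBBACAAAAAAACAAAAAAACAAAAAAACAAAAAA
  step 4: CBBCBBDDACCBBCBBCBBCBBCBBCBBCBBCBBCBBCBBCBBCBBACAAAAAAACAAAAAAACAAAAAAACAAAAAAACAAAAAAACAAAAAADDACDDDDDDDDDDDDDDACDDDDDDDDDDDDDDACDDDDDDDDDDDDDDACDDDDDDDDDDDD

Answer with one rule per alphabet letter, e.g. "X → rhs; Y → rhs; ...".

A->DD, B->AAA, C->AC, D->CBB

  step 3 ⇒ step 4: DDACDDDDDDDDDDDDCBBCBBCBBCBBCBBCBBACAAAAAAACAAAAAAACAAAAAAACAAAAAA ⇒ CBB·CBB·DD·AC·CBB·CBB·CBB·CBB·CBB·CBB·CBB·CBB·CBB·CBB·CBB·CBB·AC·AAA·AAA·AC·AAA·AAA·AC·AAA·AAA·AC·AAA·AAA·AC·AAA·AAA·AC·AAA·AAA·DD·AC·DD·DD·DD·DD·DD·DD·DD·AC·DD·DD·DD·DD·DD·DD·DD·AC·DD·DD·DD·DD·DD·DD·DD·AC·DD·DD·DD·DD·DD·DD
    A ↦ DD
    B ↦ AAA
    C ↦ AC
    D ↦ CBB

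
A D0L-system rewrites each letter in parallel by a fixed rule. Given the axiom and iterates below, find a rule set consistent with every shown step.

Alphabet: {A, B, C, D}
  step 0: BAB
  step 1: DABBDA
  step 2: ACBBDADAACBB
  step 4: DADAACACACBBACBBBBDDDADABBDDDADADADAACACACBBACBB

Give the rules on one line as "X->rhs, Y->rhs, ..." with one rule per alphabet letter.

A->BB, B->DA, C->DD, D->AC

  step 1 ⇒ step 2: DABBDA ⇒ AC·BB·DA·DA·AC·BB
    A ↦ BB
    B ↦ DA
    D ↦ AC
    C ↦ DD  (constrained at step 2)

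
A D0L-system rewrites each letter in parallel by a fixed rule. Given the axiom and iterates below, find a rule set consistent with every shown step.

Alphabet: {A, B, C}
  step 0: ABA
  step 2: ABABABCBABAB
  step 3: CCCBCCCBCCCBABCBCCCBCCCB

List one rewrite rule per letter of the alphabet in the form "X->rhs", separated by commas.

  step 2 ⇒ step 3: ABABABCBABAB ⇒ CC·CB·CC·CB·CC·CB·AB·CB·CC·CB·CC·CB
    A ↦ CC
    B ↦ CB
    C ↦ AB

A->CC, B->CB, C->AB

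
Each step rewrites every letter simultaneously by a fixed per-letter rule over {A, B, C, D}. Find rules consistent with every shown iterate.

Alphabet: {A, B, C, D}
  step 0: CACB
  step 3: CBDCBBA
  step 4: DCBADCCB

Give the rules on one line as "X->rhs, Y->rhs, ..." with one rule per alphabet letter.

  step 3 ⇒ step 4: CBDCBBA ⇒ D·C·BA·D·C·C·B
    A ↦ B
    B ↦ C
    C ↦ D
    D ↦ BA

A->B, B->C, C->D, D->BA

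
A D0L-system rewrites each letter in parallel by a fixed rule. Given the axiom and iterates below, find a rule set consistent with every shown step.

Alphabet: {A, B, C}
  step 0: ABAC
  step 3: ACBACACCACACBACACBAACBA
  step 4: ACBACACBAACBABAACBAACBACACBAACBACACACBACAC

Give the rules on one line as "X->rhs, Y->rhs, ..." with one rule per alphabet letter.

A->AC, B->C, C->BA

  step 3 ⇒ step 4: ACBACACCACACBACACBAACBA ⇒ AC·BA·C·AC·BA·AC·BA·BA·AC·BA·AC·BA·C·AC·BA·AC·BA·C·AC·AC·BA·C·AC
    A ↦ AC
    B ↦ C
    C ↦ BA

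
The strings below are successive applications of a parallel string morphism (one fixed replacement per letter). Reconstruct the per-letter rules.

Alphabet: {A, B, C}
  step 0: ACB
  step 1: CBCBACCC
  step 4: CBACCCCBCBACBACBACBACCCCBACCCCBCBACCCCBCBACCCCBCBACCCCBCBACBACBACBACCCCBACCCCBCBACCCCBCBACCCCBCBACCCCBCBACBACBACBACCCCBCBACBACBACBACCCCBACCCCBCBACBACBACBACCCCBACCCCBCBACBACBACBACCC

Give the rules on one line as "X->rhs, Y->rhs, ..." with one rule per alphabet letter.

A->CB, B->CCC, C->CBA

  step 0 ⇒ step 1: ACB ⇒ CB·CBA·CCC
    A ↦ CB
    B ↦ CCC
    C ↦ CBA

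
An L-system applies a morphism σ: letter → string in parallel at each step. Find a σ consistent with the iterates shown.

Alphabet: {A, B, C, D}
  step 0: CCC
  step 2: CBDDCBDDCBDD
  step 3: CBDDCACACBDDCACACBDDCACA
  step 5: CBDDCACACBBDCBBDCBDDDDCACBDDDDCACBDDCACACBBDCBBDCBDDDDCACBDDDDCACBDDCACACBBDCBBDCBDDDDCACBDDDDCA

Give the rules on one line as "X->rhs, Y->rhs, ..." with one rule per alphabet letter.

  step 2 ⇒ step 3: CBDDCBDDCBDD ⇒ CB·DD·CA·CA·CB·DD·CA·CA·CB·DD·CA·CA
    B ↦ DD
    C ↦ CB
    D ↦ CA
    A ↦ BD  (constrained at step 3)

A->BD, B->DD, C->CB, D->CA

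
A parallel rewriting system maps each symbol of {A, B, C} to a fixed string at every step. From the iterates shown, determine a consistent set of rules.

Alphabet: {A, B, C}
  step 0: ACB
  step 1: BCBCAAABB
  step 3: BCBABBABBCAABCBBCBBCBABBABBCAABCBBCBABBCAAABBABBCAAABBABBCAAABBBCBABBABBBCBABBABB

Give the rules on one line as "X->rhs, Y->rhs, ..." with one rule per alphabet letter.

  step 0 ⇒ step 1: ACB ⇒ BCB·CAA·ABB
    A ↦ BCB
    B ↦ ABB
    C ↦ CAA

A->BCB, B->ABB, C->CAA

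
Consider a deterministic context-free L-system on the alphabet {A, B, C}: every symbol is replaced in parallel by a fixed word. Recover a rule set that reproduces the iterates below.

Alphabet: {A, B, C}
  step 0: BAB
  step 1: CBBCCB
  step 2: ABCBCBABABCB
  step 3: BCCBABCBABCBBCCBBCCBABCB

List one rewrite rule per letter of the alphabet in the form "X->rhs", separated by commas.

  step 2 ⇒ step 3: ABCBCBABABCB ⇒ BC·CB·AB·CB·AB·CB·BC·CB·BC·CB·AB·CB
    A ↦ BC
    B ↦ CB
    C ↦ AB

A->BC, B->CB, C->AB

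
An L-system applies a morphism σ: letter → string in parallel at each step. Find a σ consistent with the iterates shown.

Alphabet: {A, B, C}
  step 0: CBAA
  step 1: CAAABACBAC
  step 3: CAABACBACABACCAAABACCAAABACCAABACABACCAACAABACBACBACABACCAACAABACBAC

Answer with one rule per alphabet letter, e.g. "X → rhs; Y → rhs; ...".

A->BAC, B->A, C->CAA

  step 0 ⇒ step 1: CBAA ⇒ CAA·A·BAC·BAC
    A ↦ BAC
    B ↦ A
    C ↦ CAA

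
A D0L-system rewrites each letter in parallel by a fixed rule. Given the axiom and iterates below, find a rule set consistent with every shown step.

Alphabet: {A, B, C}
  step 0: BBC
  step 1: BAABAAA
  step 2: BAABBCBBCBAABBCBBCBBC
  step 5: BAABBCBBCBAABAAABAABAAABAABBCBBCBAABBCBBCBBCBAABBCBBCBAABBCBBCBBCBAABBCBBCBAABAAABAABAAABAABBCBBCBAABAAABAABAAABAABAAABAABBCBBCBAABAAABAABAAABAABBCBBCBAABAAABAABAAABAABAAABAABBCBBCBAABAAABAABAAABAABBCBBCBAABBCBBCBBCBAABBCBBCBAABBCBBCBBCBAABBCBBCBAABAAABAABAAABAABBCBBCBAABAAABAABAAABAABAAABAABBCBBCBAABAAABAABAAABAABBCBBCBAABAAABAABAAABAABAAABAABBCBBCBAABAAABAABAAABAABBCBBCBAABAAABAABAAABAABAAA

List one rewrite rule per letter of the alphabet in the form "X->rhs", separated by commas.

  step 1 ⇒ step 2: BAABAAA ⇒ BAA·BBC·BBC·BAA·BBC·BBC·BBC
    A ↦ BBC
    B ↦ BAA
  step 0 ⇒ step 1: BBC ⇒ BAA·BAA·A
    C ↦ A

A->BBC, B->BAA, C->A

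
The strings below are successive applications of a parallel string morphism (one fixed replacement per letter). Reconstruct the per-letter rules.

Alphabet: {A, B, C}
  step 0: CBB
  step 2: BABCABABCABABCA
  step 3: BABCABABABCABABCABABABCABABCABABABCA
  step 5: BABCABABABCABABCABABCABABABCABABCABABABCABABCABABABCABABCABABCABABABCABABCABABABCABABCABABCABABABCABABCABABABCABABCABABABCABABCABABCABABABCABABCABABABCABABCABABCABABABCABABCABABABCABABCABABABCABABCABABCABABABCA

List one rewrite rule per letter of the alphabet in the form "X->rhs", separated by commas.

  step 2 ⇒ step 3: BABCABABCABABCA ⇒ BA·BCA·BA·BA·BCA·BA·BCA·BA·BA·BCA·BA·BCA·BA·BA·BCA
    A ↦ BCA
    B ↦ BA
    C ↦ BA

A->BCA, B->BA, C->BA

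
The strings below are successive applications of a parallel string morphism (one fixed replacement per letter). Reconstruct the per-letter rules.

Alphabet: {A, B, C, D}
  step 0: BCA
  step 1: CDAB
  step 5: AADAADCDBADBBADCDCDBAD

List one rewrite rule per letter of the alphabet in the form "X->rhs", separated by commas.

  step 0 ⇒ step 1: BCA ⇒ CD·A·B
    A ↦ B
    B ↦ CD
    C ↦ A
    D ↦ AD  (constrained at step 1)

A->B, B->CD, C->A, D->AD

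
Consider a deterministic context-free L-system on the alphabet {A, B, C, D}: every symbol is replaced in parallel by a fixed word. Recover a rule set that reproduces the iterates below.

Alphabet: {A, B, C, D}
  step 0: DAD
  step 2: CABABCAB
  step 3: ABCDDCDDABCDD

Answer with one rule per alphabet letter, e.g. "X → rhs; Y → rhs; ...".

  step 2 ⇒ step 3: CABABCAB ⇒ AB·C·DD·C·DD·AB·C·DD
    A ↦ C
    B ↦ DD
    C ↦ AB
    D ↦ AC  (constrained at step 0)

A->C, B->DD, C->AB, D->AC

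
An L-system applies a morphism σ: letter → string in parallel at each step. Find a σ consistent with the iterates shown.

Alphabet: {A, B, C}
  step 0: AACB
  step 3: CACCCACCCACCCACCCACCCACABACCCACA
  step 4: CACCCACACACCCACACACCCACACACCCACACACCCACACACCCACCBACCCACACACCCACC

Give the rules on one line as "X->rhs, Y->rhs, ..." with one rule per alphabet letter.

A->CC, B->BA, C->CA

  step 3 ⇒ step 4: CACCCACCCACCCACCCACCCACABACCCACA ⇒ CA·CC·CA·CA·CA·CC·CA·CA·CA·CC·CA·CA·CA·CC·CA·CA·CA·CC·CA·CA·CA·CC·CA·CC·BA·CC·CA·CA·CA·CC·CA·CC
    A ↦ CC
    B ↦ BA
    C ↦ CA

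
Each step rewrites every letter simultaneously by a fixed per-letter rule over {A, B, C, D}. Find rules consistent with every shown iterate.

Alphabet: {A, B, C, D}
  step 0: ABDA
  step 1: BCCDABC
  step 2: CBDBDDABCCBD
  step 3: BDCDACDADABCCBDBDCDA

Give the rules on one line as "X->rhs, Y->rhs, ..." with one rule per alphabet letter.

  step 2 ⇒ step 3: CBDBDDABCCBD ⇒ BD·C·DA·C·DA·DA·BC·C·BD·BD·C·DA
    A ↦ BC
    B ↦ C
    C ↦ BD
    D ↦ DA

A->BC, B->C, C->BD, D->DA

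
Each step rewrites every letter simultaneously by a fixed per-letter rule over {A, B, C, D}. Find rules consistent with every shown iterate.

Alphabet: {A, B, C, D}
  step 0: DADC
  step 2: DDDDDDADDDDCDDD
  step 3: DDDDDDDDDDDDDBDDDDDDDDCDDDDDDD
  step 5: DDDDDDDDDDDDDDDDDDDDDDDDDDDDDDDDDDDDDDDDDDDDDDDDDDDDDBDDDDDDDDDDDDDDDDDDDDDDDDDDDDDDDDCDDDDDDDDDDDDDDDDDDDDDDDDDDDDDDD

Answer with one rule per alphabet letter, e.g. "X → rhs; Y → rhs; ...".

A->DB, B->A, C->CD, D->DD

  step 2 ⇒ step 3: DDDDDDADDDDCDDD ⇒ DD·DD·DD·DD·DD·DD·DB·DD·DD·DD·DD·CD·DD·DD·DD
    A ↦ DB
    C ↦ CD
    D ↦ DD
    B ↦ A  (constrained at step 3)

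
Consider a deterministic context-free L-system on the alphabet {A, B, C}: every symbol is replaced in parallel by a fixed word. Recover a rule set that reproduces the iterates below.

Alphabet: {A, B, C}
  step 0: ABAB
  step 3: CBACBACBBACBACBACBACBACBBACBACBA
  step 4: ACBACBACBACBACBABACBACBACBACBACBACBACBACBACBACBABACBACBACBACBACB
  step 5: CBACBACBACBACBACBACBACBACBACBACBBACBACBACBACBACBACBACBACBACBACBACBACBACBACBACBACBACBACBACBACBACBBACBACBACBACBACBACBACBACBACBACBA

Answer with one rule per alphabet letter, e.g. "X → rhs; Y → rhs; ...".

A->CB, B->BA, C->AC

  step 4 ⇒ step 5: ACBACBACBACBACBABACBACBACBACBACBACBACBACBACBACBABACBACBACBACBACB ⇒ CB·AC·BA·CB·AC·BA·CB·AC·BA·CB·AC·BA·CB·AC·BA·CB·BA·CB·AC·BA·CB·AC·BA·CB·AC·BA·CB·AC·BA·CB·AC·BA·CB·AC·BA·CB·AC·BA·CB·AC·BA·CB·AC·BA·CB·AC·BA·CB·BA·CB·AC·BA·CB·AC·BA·CB·AC·BA·CB·AC·BA·CB·AC·BA
    A ↦ CB
    B ↦ BA
    C ↦ AC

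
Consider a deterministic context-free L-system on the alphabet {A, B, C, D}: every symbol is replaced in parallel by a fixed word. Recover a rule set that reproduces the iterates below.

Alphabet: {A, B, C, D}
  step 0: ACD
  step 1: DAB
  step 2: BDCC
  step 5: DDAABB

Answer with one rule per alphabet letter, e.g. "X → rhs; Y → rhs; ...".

A->D, B->CC, C->A, D->B

  step 1 ⇒ step 2: DAB ⇒ B·D·CC
    A ↦ D
    B ↦ CC
    D ↦ B
  step 0 ⇒ step 1: ACD ⇒ D·A·B
    C ↦ A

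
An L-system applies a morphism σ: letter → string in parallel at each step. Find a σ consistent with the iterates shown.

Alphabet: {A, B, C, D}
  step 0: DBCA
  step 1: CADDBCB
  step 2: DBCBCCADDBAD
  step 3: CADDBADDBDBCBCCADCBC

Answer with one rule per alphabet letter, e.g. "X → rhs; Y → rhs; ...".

A->CB, B->AD, C->DB, D->C

  step 2 ⇒ step 3: DBCBCCADDBAD ⇒ C·AD·DB·AD·DB·DB·CB·C·C·AD·CB·C
    A ↦ CB
    B ↦ AD
    C ↦ DB
    D ↦ C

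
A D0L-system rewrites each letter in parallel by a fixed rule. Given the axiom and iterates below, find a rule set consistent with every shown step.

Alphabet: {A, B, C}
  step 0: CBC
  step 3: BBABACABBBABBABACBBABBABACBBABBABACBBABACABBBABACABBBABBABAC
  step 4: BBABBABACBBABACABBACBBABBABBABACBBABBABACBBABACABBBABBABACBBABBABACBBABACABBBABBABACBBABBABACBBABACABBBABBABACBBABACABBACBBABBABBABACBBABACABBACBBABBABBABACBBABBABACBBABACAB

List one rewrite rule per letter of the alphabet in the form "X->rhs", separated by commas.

  step 3 ⇒ step 4: BBABACABBBABBABACBBABBABACBBABBABACBBABACABBBABACABBBABBABAC ⇒ BBA·BBA·BAC·BBA·BAC·AB·BAC·BBA·BBA·BBA·BAC·BBA·BBA·BAC·BBA·BAC·AB·BBA·BBA·BAC·BBA·BBA·BAC·BBA·BAC·AB·BBA·BBA·BAC·BBA·BBA·BAC·BBA·BAC·AB·BBA·BBA·BAC·BBA·BAC·AB·BAC·BBA·BBA·BBA·BAC·BBA·BAC·AB·BAC·BBA·BBA·BBA·BAC·BBA·BBA·BAC·BBA·BAC·AB
    A ↦ BAC
    B ↦ BBA
    C ↦ AB

A->BAC, B->BBA, C->AB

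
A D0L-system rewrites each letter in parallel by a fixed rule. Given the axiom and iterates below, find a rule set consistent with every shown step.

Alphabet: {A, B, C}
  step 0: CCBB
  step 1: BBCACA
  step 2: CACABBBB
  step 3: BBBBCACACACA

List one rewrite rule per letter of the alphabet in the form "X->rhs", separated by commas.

  step 2 ⇒ step 3: CACABBBB ⇒ B·B·B·B·CA·CA·CA·CA
    A ↦ B
    B ↦ CA
    C ↦ B

A->B, B->CA, C->B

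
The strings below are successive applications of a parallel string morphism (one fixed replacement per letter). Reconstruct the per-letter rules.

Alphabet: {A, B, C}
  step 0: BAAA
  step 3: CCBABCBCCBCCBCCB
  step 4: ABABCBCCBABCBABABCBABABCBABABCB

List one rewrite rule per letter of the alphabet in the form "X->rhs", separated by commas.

  step 3 ⇒ step 4: CCBABCBCCBCCBCCB ⇒ AB·AB·CB·C·CB·AB·CB·AB·AB·CB·AB·AB·CB·AB·AB·CB
    A ↦ C
    B ↦ CB
    C ↦ AB

A->C, B->CB, C->AB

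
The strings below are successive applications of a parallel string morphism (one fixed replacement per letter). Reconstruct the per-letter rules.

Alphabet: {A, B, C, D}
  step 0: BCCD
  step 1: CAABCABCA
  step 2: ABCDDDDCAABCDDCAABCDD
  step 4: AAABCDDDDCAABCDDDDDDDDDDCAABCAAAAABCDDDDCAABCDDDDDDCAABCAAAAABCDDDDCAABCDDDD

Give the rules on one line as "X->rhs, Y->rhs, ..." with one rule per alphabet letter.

A->DD, B->CA, C->ABC, D->A

  step 1 ⇒ step 2: CAABCABCA ⇒ ABC·DD·DD·CA·ABC·DD·CA·ABC·DD
    A ↦ DD
    B ↦ CA
    C ↦ ABC
  step 0 ⇒ step 1: BCCD ⇒ CA·ABC·ABC·A
    D ↦ A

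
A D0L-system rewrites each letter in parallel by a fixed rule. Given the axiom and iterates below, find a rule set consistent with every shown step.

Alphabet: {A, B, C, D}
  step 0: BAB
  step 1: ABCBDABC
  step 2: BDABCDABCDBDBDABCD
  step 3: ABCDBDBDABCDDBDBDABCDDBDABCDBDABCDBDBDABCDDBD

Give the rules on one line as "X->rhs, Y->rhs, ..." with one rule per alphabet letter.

A->BD, B->ABC, C->D, D->DBD

  step 2 ⇒ step 3: BDABCDABCDBDBDABCD ⇒ ABC·DBD·BD·ABC·D·DBD·BD·ABC·D·DBD·ABC·DBD·ABC·DBD·BD·ABC·D·DBD
    A ↦ BD
    B ↦ ABC
    C ↦ D
    D ↦ DBD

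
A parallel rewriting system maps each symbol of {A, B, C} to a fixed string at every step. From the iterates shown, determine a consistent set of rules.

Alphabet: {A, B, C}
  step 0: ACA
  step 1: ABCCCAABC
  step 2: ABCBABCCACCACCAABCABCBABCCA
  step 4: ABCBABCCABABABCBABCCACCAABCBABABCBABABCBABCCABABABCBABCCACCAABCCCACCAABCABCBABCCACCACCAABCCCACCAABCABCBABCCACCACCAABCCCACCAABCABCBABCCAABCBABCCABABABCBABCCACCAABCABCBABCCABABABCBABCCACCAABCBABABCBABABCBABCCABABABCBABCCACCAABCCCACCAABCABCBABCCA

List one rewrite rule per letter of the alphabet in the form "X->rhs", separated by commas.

A->ABC, B->BAB, C->CCA

  step 1 ⇒ step 2: ABCCCAABC ⇒ ABC·BAB·CCA·CCA·CCA·ABC·ABC·BAB·CCA
    A ↦ ABC
    B ↦ BAB
    C ↦ CCA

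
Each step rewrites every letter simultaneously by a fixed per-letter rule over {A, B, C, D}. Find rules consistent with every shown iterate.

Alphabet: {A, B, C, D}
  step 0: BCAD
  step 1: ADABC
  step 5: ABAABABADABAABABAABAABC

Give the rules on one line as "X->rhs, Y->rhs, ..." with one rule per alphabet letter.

  step 0 ⇒ step 1: BCAD ⇒ A·D·AB·C
    A ↦ AB
    B ↦ A
    C ↦ D
    D ↦ C

A->AB, B->A, C->D, D->C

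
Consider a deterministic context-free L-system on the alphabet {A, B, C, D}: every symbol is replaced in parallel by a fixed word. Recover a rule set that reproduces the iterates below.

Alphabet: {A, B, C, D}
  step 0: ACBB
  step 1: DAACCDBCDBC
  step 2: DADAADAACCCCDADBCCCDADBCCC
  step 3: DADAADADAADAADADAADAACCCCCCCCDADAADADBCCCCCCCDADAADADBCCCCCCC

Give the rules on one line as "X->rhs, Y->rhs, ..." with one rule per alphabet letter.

  step 2 ⇒ step 3: DADAADAACCCCDADBCCCDADBCCC ⇒ DA·DAA·DA·DAA·DAA·DA·DAA·DAA·CC·CC·CC·CC·DA·DAA·DA·DBC·CC·CC·CC·DA·DAA·DA·DBC·CC·CC·CC
    A ↦ DAA
    B ↦ DBC
    C ↦ CC
    D ↦ DA

A->DAA, B->DBC, C->CC, D->DA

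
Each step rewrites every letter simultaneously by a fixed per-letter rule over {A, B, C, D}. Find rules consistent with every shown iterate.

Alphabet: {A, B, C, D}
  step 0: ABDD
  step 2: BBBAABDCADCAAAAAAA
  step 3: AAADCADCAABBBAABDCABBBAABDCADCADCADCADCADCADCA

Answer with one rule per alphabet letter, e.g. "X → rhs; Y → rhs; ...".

  step 2 ⇒ step 3: BBBAABDCADCAAAAAAA ⇒ A·A·A·DCA·DCA·A·BBB·AAB·DCA·BBB·AAB·DCA·DCA·DCA·DCA·DCA·DCA·DCA
    A ↦ DCA
    B ↦ A
    C ↦ AAB
    D ↦ BBB

A->DCA, B->A, C->AAB, D->BBB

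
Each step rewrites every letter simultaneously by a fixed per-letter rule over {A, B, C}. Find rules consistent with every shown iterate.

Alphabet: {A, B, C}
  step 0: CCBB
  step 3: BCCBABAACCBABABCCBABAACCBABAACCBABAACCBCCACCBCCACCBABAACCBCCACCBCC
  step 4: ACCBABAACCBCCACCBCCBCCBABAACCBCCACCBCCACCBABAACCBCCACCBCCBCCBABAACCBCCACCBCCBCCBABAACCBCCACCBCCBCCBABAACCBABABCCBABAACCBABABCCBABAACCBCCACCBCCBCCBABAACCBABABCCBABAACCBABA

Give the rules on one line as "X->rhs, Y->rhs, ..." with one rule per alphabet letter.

A->BCC, B->ACC, C->BA

  step 3 ⇒ step 4: BCCBABAACCBABABCCBABAACCBABAACCBABAACCBCCACCBCCACCBABAACCBCCACCBCC ⇒ ACC·BA·BA·ACC·BCC·ACC·BCC·BCC·BA·BA·ACC·BCC·ACC·BCC·ACC·BA·BA·ACC·BCC·ACC·BCC·BCC·BA·BA·ACC·BCC·ACC·BCC·BCC·BA·BA·ACC·BCC·ACC·BCC·BCC·BA·BA·ACC·BA·BA·BCC·BA·BA·ACC·BA·BA·BCC·BA·BA·ACC·BCC·ACC·BCC·BCC·BA·BA·ACC·BA·BA·BCC·BA·BA·ACC·BA·BA
    A ↦ BCC
    B ↦ ACC
    C ↦ BA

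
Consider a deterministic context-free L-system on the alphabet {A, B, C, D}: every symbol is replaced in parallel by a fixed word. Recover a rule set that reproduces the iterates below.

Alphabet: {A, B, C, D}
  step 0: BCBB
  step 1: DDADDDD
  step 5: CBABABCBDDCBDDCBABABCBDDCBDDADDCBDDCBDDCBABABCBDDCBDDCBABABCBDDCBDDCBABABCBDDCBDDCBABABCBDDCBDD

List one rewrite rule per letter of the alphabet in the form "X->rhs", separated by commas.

  step 0 ⇒ step 1: BCBB ⇒ DD·A·DD·DD
    B ↦ DD
    C ↦ A
    A ↦ CB  (constrained at step 1)
    D ↦ AB  (constrained at step 1)

A->CB, B->DD, C->A, D->AB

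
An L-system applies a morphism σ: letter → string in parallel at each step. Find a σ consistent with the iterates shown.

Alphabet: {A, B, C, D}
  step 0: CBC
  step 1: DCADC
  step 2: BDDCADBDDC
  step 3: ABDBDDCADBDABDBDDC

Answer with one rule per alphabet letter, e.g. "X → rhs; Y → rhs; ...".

A->AD, B->A, C->DC, D->BD

  step 2 ⇒ step 3: BDDCADBDDC ⇒ A·BD·BD·DC·AD·BD·A·BD·BD·DC
    A ↦ AD
    B ↦ A
    C ↦ DC
    D ↦ BD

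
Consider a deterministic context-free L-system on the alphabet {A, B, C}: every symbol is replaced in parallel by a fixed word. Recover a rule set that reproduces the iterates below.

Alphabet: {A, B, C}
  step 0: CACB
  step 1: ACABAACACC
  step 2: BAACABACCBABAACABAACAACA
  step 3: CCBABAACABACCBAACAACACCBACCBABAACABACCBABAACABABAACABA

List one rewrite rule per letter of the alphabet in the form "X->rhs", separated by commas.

  step 2 ⇒ step 3: BAACABACCBABAACABAACAACA ⇒ CC·BA·BA·ACA·BA·CC·BA·ACA·ACA·CC·BA·CC·BA·BA·ACA·BA·CC·BA·BA·ACA·BA·BA·ACA·BA
    A ↦ BA
    B ↦ CC
    C ↦ ACA

A->BA, B->CC, C->ACA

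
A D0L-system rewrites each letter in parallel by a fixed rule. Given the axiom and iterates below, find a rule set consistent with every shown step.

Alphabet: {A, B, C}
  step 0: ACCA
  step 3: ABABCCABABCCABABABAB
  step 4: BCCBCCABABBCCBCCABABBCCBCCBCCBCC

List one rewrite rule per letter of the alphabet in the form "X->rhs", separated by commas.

A->B, B->CC, C->AB

  step 3 ⇒ step 4: ABABCCABABCCABABABAB ⇒ B·CC·B·CC·AB·AB·B·CC·B·CC·AB·AB·B·CC·B·CC·B·CC·B·CC
    A ↦ B
    B ↦ CC
    C ↦ AB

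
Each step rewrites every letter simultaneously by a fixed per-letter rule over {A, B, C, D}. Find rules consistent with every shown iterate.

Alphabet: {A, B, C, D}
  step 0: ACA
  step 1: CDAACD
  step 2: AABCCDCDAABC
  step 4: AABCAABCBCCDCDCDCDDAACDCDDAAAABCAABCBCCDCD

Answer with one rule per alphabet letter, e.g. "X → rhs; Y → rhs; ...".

  step 1 ⇒ step 2: CDAACD ⇒ AA·BC·CD·CD·AA·BC
    A ↦ CD
    C ↦ AA
    D ↦ BC
    B ↦ D  (constrained at step 2)

A->CD, B->D, C->AA, D->BC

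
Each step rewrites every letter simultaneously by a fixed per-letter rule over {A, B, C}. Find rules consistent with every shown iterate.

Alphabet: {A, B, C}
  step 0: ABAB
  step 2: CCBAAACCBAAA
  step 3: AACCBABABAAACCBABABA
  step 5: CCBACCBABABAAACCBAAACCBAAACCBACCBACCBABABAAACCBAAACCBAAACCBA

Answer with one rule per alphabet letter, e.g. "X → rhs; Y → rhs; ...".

  step 2 ⇒ step 3: CCBAAACCBAAA ⇒ A·A·CC·BA·BA·BA·A·A·CC·BA·BA·BA
    A ↦ BA
    B ↦ CC
    C ↦ A

A->BA, B->CC, C->A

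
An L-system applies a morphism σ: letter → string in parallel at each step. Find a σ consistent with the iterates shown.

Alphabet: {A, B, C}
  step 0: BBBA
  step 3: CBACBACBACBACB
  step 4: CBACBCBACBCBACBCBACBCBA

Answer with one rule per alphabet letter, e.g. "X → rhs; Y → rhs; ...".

  step 3 ⇒ step 4: CBACBACBACBACB ⇒ CB·A·CB·CB·A·CB·CB·A·CB·CB·A·CB·CB·A
    A ↦ CB
    B ↦ A
    C ↦ CB

A->CB, B->A, C->CB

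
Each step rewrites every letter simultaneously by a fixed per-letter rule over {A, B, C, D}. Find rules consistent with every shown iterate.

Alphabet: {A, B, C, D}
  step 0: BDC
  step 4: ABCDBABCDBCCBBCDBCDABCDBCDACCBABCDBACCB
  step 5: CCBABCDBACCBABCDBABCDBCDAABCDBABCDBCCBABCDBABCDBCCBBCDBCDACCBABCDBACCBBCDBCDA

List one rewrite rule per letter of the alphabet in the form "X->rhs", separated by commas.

A->CCB, B->A, C->BCD, D->B

  step 4 ⇒ step 5: ABCDBABCDBCCBBCDBCDABCDBCDACCBABCDBACCB ⇒ CCB·A·BCD·B·A·CCB·A·BCD·B·A·BCD·BCD·A·A·BCD·B·A·BCD·B·CCB·A·BCD·B·A·BCD·B·CCB·BCD·BCD·A·CCB·A·BCD·B·A·CCB·BCD·BCD·A
    A ↦ CCB
    B ↦ A
    C ↦ BCD
    D ↦ B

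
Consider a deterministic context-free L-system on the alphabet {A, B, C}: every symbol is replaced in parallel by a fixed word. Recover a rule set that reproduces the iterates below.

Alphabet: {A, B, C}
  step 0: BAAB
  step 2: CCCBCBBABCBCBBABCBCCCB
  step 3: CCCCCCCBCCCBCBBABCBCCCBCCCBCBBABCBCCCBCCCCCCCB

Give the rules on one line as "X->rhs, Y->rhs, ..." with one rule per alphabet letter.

  step 2 ⇒ step 3: CCCBCBBABCBCBBABCBCCCB ⇒ CC·CC·CC·CB·CC·CB·CB·BAB·CB·CC·CB·CC·CB·CB·BAB·CB·CC·CB·CC·CC·CC·CB
    A ↦ BAB
    B ↦ CB
    C ↦ CC

A->BAB, B->CB, C->CC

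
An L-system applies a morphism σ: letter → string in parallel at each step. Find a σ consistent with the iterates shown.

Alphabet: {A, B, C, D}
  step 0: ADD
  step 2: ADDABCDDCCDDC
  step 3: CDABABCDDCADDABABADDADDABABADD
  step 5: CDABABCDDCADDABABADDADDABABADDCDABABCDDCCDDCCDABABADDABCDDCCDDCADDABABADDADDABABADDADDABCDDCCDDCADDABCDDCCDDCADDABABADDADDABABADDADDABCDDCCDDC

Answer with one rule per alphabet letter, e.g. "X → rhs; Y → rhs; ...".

  step 2 ⇒ step 3: ADDABCDDCCDDC ⇒ CD·AB·AB·CD·DC·ADD·AB·AB·ADD·ADD·AB·AB·ADD
    A ↦ CD
    B ↦ DC
    C ↦ ADD
    D ↦ AB

A->CD, B->DC, C->ADD, D->AB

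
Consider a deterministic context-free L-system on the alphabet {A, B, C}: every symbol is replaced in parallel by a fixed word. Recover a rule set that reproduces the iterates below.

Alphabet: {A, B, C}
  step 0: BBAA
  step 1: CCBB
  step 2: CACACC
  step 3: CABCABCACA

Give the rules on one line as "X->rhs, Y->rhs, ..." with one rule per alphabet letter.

  step 2 ⇒ step 3: CACACC ⇒ CA·B·CA·B·CA·CA
    A ↦ B
    C ↦ CA
  step 0 ⇒ step 1: BBAA ⇒ C·C·B·B
    B ↦ C

A->B, B->C, C->CA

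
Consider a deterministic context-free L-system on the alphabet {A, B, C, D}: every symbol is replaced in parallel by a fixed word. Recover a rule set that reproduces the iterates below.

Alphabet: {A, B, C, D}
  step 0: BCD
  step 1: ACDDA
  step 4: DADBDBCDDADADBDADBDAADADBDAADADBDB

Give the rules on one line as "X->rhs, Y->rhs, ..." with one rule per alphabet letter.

  step 0 ⇒ step 1: BCD ⇒ A·CD·DA
    B ↦ A
    C ↦ CD
    D ↦ DA
    A ↦ DB  (constrained at step 1)

A->DB, B->A, C->CD, D->DA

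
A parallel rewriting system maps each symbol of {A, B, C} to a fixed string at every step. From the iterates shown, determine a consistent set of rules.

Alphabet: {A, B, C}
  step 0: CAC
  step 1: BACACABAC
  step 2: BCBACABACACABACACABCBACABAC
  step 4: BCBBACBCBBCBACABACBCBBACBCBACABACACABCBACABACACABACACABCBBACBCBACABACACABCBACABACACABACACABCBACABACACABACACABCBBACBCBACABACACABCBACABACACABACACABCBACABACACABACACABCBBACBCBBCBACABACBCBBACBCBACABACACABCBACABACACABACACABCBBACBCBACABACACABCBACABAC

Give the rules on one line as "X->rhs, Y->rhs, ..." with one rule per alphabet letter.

  step 1 ⇒ step 2: BACACABAC ⇒ BCB·ACA·BAC·ACA·BAC·ACA·BCB·ACA·BAC
    A ↦ ACA
    B ↦ BCB
    C ↦ BAC

A->ACA, B->BCB, C->BAC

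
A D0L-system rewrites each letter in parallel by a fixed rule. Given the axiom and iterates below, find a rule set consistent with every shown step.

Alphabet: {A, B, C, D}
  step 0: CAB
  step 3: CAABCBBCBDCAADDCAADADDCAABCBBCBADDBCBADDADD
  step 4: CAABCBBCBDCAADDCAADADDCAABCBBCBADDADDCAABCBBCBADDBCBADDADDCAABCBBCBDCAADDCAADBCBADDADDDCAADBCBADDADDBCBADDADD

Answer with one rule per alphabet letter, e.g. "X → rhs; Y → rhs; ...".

  step 3 ⇒ step 4: CAABCBBCBDCAADDCAADADDCAABCBBCBADDBCBADDADD ⇒ CAA·BCB·BCB·D·CAA·D·D·CAA·D·ADD·CAA·BCB·BCB·ADD·ADD·CAA·BCB·BCB·ADD·BCB·ADD·ADD·CAA·BCB·BCB·D·CAA·D·D·CAA·D·BCB·ADD·ADD·D·CAA·D·BCB·ADD·ADD·BCB·ADD·ADD
    A ↦ BCB
    B ↦ D
    C ↦ CAA
    D ↦ ADD

A->BCB, B->D, C->CAA, D->ADD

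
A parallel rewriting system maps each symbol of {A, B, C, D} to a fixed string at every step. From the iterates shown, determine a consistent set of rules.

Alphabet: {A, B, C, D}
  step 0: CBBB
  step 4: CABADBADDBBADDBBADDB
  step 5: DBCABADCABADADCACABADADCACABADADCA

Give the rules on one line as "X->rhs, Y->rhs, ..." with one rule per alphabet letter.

A->B, B->CA, C->D, D->AD

  step 4 ⇒ step 5: CABADBADDBBADDBBADDB ⇒ D·B·CA·B·AD·CA·B·AD·AD·CA·CA·B·AD·AD·CA·CA·B·AD·AD·CA
    A ↦ B
    B ↦ CA
    C ↦ D
    D ↦ AD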